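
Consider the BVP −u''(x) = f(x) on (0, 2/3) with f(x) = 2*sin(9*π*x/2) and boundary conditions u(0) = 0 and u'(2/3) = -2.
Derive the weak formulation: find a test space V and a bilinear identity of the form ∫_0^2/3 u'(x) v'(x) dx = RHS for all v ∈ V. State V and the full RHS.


V = {v ∈ H^1(0, 2/3) : v(0) = 0} (test functions vanish at x = 0 where u is specified); weak form: ∫_0^2/3 u'v' dx = ∫_0^2/3 (2*sin(9*π*x/2)) v dx − 2·v(2/3) for all v ∈ V.

Multiply both sides by a test function v and integrate from 0 to 2/3:
  ∫_0^2/3 −u''(x) v(x) dx = ∫_0^2/3 f(x) v(x) dx.
Integrate the LHS by parts once:
  ∫_0^2/3 −u'' v dx = −[u'(x) v(x)]_0^2/3 + ∫_0^2/3 u'(x) v'(x) dx.
Thus ∫_0^2/3 u'(x) v'(x) dx = ∫_0^2/3 f(x) v(x) dx + [u'(x) v(x)]_0^2/3.
Choose V so that boundary terms are either known or forced to vanish.
Mixed BC: u(0) = 0 (Dirichlet) and u'(2/3) = -2 (Neumann). Define V = {v ∈ H^1(0, 2/3) : v(0) = 0}. Then [u' v]_0^2/3 = u'(2/3)·v(2/3) − u'(0)·0 = − 2·v(2/3).
Weak formulation: find u (satisfying any essential BC) such that ∫_0^2/3 u'(x) v'(x) dx = ∫_0^2/3 f v dx − 2·v(2/3) for all v ∈ V (Dirichlet at 0 absorbed into V; Neumann datum at x = 2/3 contributes the boundary term).
Substituting f(x) = 2*sin(9*π*x/2), the right-hand side is ∫_0^2/3 (2*sin(9*π*x/2)) v dx − 2·v(2/3).


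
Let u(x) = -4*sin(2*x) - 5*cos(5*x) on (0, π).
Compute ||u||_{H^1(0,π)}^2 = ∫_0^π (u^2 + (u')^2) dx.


||u||_{H^1(0,π)}^2 = -4160/21 + 365*π

u'(x) = 25*sin(5*x) - 8*cos(2*x).
Expand u² and (u')² and integrate term by term on (0, π), using: for integers n ≥ 1, ∫_0^π sin²(nx) dx = ∫_0^π cos²(nx) dx = π/2; for n ≠ n', ∫_0^π sin(nx)sin(n'x) dx = ∫_0^π cos(nx)cos(n'x) dx = 0; and by product-to-sum, ∫_0^π sin(nx)cos(n'x) dx = ½∫_0^π [sin((n+n')x) + sin((n−n')x)] dx, which is 0 when n+n' is even and 2n/(n²−n'²) when n+n' is odd (it need not vanish on (0, π)).
  u² squared terms: (-5)²·∫cos(5x)² dx = 25·π/2 = 25*π/2;  (-4)²·∫sin(2x)² dx = 16·π/2 = 8*π.
  u² cross terms: 2·(-5)·(-4)·∫cos(5x)·sin(2x) dx = 40·(-4/21) = -160/21.
  So ∫_0^π u² dx = 25*π/2 + 8*π − 160/21 = -160/21 + 41*π/2.
  (u')² squared terms: (-8)²·∫cos(2x)² dx = 64·π/2 = 32*π;  (25)²·∫sin(5x)² dx = 625·π/2 = 625*π/2.
  (u')² cross terms: 2·(-8)·(25)·∫cos(2x)·sin(5x) dx = -400·(10/21) = -4000/21.
  So ∫_0^π (u')² dx = 32*π + 625*π/2 − 4000/21 = -4000/21 + 689*π/2.
||u||_{H^1}^2 = (-160/21 + 41*π/2) + (-4000/21 + 689*π/2) = -4160/21 + 365*π.


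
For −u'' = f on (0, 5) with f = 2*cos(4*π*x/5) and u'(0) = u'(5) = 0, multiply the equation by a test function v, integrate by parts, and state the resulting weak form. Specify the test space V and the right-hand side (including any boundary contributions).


V = H^1(0, 5) (no boundary constraint on v; u is determined up to an additive constant); weak form: ∫_0^5 u'v' dx = ∫_0^5 (2*cos(4*π*x/5)) v dx for all v ∈ V.

Multiply both sides by a test function v and integrate from 0 to 5:
  ∫_0^5 −u''(x) v(x) dx = ∫_0^5 f(x) v(x) dx.
Integrate the LHS by parts once:
  ∫_0^5 −u'' v dx = −[u'(x) v(x)]_0^5 + ∫_0^5 u'(x) v'(x) dx.
Thus ∫_0^5 u'(x) v'(x) dx = ∫_0^5 f(x) v(x) dx + [u'(x) v(x)]_0^5.
Choose V so that boundary terms are either known or forced to vanish.
u has homogeneous Neumann: u'(0) = u'(5) = 0. So [u' v]_0^5 = 0·v(5) − 0·v(0) = 0 for any v; take V = H^1(0, 5).
Weak formulation: find u (satisfying any essential BC) such that ∫_0^5 u'(x) v'(x) dx = ∫_0^5 f v dx for all v ∈ V (homogeneous Neumann, so boundary terms vanish).
Substituting f(x) = 2*cos(4*π*x/5), the right-hand side is ∫_0^5 (2*cos(4*π*x/5)) v dx.
Compatibility check (pure Neumann): taking v ≡ 1 ∈ V gives 0 = ∫_0^5 f dx + (0) − (0), i.e. ∫_0^5 f dx must equal u'(0) − u'(5) = 0. Indeed ∫_0^5 (2*cos(4*π*x/5)) dx = 0, so the data are compatible. The solution is then unique only up to an additive constant (fix it e.g. by requiring ∫_0^5 u dx = 0).


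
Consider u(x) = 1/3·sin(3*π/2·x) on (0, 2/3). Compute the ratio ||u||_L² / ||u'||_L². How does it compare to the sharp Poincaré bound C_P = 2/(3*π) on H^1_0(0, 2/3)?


||u||_L² / ||u'||_L² = 2/(3*π) = C_P.

u(x) = 1/3·sin(3*π/2·x), so u'(x) = π*cos(3*π*x/2)/2.
Writing u(x) = A·sin(kπx/L) with A = 1/3 and k = 1, use ∫_0^L sin²(kπx/L) dx = L/2 and ∫_0^L cos²(kπx/L) dx = L/2.
u² = 1/9·sin²(3*π/2·x) and (u')² = π^2/4·cos²(3*π/2·x), and each of sin², cos² integrates to L/2 = 1/3 over (0, 2/3).
∫_0^2/3 u² dx = 1/27, so ||u||_L² = sqrt(3)/9.
∫_0^2/3 (u')² dx = π^2/12, so ||u'||_L² = sqrt(3)*π/6.
Ratio ||u||_L² / ||u'||_L² = 2/(3*π).
Sharp Poincaré constant on H^1_0(0, 2/3) is C_P = L/π = 2/(3*π), achieved by sin(3*π/2·x).
This is the k = 1 eigenfunction (up to amplitude), so the ratio equals the sharp Poincaré constant exactly.


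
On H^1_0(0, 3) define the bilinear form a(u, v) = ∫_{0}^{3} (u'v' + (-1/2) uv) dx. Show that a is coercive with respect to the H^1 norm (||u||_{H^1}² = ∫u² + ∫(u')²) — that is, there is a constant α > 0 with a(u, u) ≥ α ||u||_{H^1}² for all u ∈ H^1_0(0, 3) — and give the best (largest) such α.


α = (-9/2 + π^2)/(9 + π^2)

Coercivity of a(·,·) on H^1_0(0, 3) means a(u, u) ≥ α ||u||_{H^1}² for every u ∈ H^1_0.
The interval has length L = 3, and Poincaré/coercivity depend only on L. Here a(u, u) = ∫(u')² + (-1/2)·∫u².
Here c = -1/2 < 0 with |c| < (π/L)² = π^2/9, so coercivity still holds. The condition a(u,u) ≥ α||u||_{H^1}² reads (1−α)∫(u')² ≥ (α−c)∫u². Any admissible α is ≤ 1 (rapidly oscillating u have ∫u²/∫(u')² → 0), and α = 1 would force 0 ≥ (1−c)∫u², impossible since c < 1; so 1−α > 0. By the sharp Poincaré inequality on H^1_0 of an interval of length L, ∫(u')² ≥ (π/L)²∫u² with equality for the first sine mode sin(π(x−x₀)/L) (x₀ the left endpoint), so the inequality holds for all u iff (1−α)(π/L)² ≥ α − c, i.e. α ≤ ((π/L)² + c)/((π/L)² + 1) = (1 + c(L/π)²)/(1 + (L/π)²). (Direct route, valid since c ≤ 0: Poincaré gives c∫u² ≥ c(L/π)²∫(u')², so a(u,u) ≥ (1 + c(L/π)²)∫(u')², while ||u||_{H^1}² ≤ (1 + (L/π)²)∫(u')²; dividing yields the same α.) With (π/L)² = π^2/9 and c = -1/2, the largest admissible constant is α = ((π/L)² + c)/((π/L)² + 1).
Simplifying, α = (-9/2 + π^2)/(9 + π^2).


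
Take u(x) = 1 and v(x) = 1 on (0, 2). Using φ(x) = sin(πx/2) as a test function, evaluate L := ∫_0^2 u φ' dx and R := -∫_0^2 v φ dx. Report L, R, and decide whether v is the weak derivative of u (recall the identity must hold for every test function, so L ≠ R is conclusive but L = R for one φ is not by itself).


LHS = 0, RHS = -4/π. No, v is not the weak derivative of u.

u(x) = 1, classical derivative u'(x) = 0.
φ(x) = sin(πx/2), so φ'(x) = π*cos(π*x/2)/2.
Note φ(0) = φ(2) = 0, so the boundary term u·φ vanishes.
LHS = ∫_0^2 u(x) φ'(x) dx = ∫_0^2 (π*cos(π*x/2)/2) dx. Term by term:
  ∫_0^2 π*cos(π*x/2)/2 dx = 0.
So LHS = 0.
∫_0^2 v(x) φ(x) dx = ∫_0^2 (sin(π*x/2)) dx. Term by term:
  ∫_0^2 sin(π*x/2) dx = 4/π.
So RHS = -∫_0^2 v(x) φ(x) dx = -4/π.
LHS − RHS = 4/π ≠ 0, so the identity fails.
(For a valid weak derivative the identity must hold for EVERY test function, in particular this one. The failure shows v is NOT the weak derivative of u.)
Correct weak derivative would be u'(x) = 0.


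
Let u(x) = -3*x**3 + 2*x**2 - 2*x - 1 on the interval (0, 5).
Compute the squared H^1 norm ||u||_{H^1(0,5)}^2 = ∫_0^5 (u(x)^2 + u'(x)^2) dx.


||u||_{H^1}^2 = 5052625/42

The H^1 norm (squared) on an interval (0, L) is
  ||u||_{H^1}^2 = ∫_0^L u(x)^2 dx + ∫_0^L u'(x)^2 dx.
Compute u'(x) = -9*x**2 + 4*x - 2.
Then u(x)^2 = 9*x**6 - 12*x**5 + 16*x**4 - 2*x**3 + 4*x + 1 and u'(x)^2 = 81*x**4 - 72*x**3 + 52*x**2 - 16*x + 4.
Integrate each monomial from 0 to 5 using ∫_0^5 c·x^n dx = c·5^(n+1)/(n+1):
  ∫_0^5 u(x)^2 dx = ∫_0^5 (9*x^6 - 12*x^5 + 16*x^4 - 2*x^3 + 4*x + 1) dx. Term by term:
    ∫_0^5 9*x^6 dx = 703125/7;  ∫_0^5 -12*x^5 dx = -31250;  ∫_0^5 16*x^4 dx = 10000;
    ∫_0^5 -2*x^3 dx = -625/2;  ∫_0^5 4*x dx = 50;  ∫_0^5 1 dx = 5.
  Sum: 703125/7 − 31250 + 10000 − 625/2 + 50 + 5 = 1105145/14.
  ∫_0^5 u'(x)^2 dx = ∫_0^5 (81*x^4 - 72*x^3 + 52*x^2 - 16*x + 4) dx. Term by term:
    ∫_0^5 81*x^4 dx = 50625;  ∫_0^5 -72*x^3 dx = -11250;  ∫_0^5 52*x^2 dx = 6500/3;
    ∫_0^5 -16*x dx = -200;  ∫_0^5 4 dx = 20.
  Sum: 50625 − 11250 + 6500/3 − 200 + 20 = 124085/3.
Adding: ||u||_{H^1}^2 = 1105145/14 + 124085/3 = 5052625/42.


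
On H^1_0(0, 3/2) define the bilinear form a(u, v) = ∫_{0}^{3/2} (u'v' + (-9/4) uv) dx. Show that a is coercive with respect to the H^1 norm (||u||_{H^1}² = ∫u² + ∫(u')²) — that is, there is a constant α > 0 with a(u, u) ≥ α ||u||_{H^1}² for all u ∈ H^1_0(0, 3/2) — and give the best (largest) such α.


α = (-81 + 16*π^2)/(4*(9 + 4*π^2))

Coercivity of a(·,·) on H^1_0(0, 3/2) means a(u, u) ≥ α ||u||_{H^1}² for every u ∈ H^1_0.
The interval has length L = 3/2, and Poincaré/coercivity depend only on L. Here a(u, u) = ∫(u')² + (-9/4)·∫u².
Here c = -9/4 < 0 with |c| < (π/L)² = 4*π^2/9, so coercivity still holds. The condition a(u,u) ≥ α||u||_{H^1}² reads (1−α)∫(u')² ≥ (α−c)∫u². Any admissible α is ≤ 1 (rapidly oscillating u have ∫u²/∫(u')² → 0), and α = 1 would force 0 ≥ (1−c)∫u², impossible since c < 1; so 1−α > 0. By the sharp Poincaré inequality on H^1_0 of an interval of length L, ∫(u')² ≥ (π/L)²∫u² with equality for the first sine mode sin(π(x−x₀)/L) (x₀ the left endpoint), so the inequality holds for all u iff (1−α)(π/L)² ≥ α − c, i.e. α ≤ ((π/L)² + c)/((π/L)² + 1) = (1 + c(L/π)²)/(1 + (L/π)²). (Direct route, valid since c ≤ 0: Poincaré gives c∫u² ≥ c(L/π)²∫(u')², so a(u,u) ≥ (1 + c(L/π)²)∫(u')², while ||u||_{H^1}² ≤ (1 + (L/π)²)∫(u')²; dividing yields the same α.) With (π/L)² = 4*π^2/9 and c = -9/4, the largest admissible constant is α = ((π/L)² + c)/((π/L)² + 1).
Simplifying, α = (-81 + 16*π^2)/(4*(9 + 4*π^2)).


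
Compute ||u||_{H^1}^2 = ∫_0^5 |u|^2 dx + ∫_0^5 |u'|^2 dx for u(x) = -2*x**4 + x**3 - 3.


||u||_{H^1}^2 = 80981585/63

The H^1 norm (squared) on an interval (0, L) is
  ||u||_{H^1}^2 = ∫_0^L u(x)^2 dx + ∫_0^L u'(x)^2 dx.
Compute u'(x) = -8*x**3 + 3*x**2.
Then u(x)^2 = 4*x**8 - 4*x**7 + x**6 + 12*x**4 - 6*x**3 + 9 and u'(x)^2 = 64*x**6 - 48*x**5 + 9*x**4.
Integrate each monomial from 0 to 5 using ∫_0^5 c·x^n dx = c·5^(n+1)/(n+1):
  ∫_0^5 u(x)^2 dx = ∫_0^5 (4*x^8 - 4*x^7 + x^6 + 12*x^4 - 6*x^3 + 9) dx. Term by term:
    ∫_0^5 4*x^8 dx = 7812500/9;  ∫_0^5 -4*x^7 dx = -390625/2;  ∫_0^5 x^6 dx = 78125/7;
    ∫_0^5 12*x^4 dx = 7500;  ∫_0^5 -6*x^3 dx = -1875/2;  ∫_0^5 9 dx = 45.
  Sum: 7812500/9 − 390625/2 + 78125/7 + 7500 − 1875/2 + 45 = 43502210/63.
  ∫_0^5 u'(x)^2 dx = ∫_0^5 (64*x^6 - 48*x^5 + 9*x^4) dx. Term by term:
    ∫_0^5 64*x^6 dx = 5000000/7;  ∫_0^5 -48*x^5 dx = -125000;  ∫_0^5 9*x^4 dx = 5625.
  Sum: 5000000/7 − 125000 + 5625 = 4164375/7.
Adding: ||u||_{H^1}^2 = 43502210/63 + 4164375/7 = 80981585/63.


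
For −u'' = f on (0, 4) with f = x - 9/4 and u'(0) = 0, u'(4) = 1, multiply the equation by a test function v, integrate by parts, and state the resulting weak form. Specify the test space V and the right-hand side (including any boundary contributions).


V = H^1(0, 4) (v unrestricted at boundary; u is determined up to an additive constant); weak form: ∫_0^4 u'v' dx = ∫_0^4 (x - 9/4) v dx + v(4) for all v ∈ V.

Multiply both sides by a test function v and integrate from 0 to 4:
  ∫_0^4 −u''(x) v(x) dx = ∫_0^4 f(x) v(x) dx.
Integrate the LHS by parts once:
  ∫_0^4 −u'' v dx = −[u'(x) v(x)]_0^4 + ∫_0^4 u'(x) v'(x) dx.
Thus ∫_0^4 u'(x) v'(x) dx = ∫_0^4 f(x) v(x) dx + [u'(x) v(x)]_0^4.
Choose V so that boundary terms are either known or forced to vanish.
u has inhomogeneous Neumann u'(0) = 0, u'(4) = 1. [u' v]_0^4 = (1)·v(4) − (0)·v(0) = v(4). Take V = H^1(0, 4); boundary term becomes part of RHS.
Weak formulation: find u (satisfying any essential BC) such that ∫_0^4 u'(x) v'(x) dx = ∫_0^4 f v dx + v(4) for all v ∈ V (Neumann data are natural BCs: they enter the RHS as boundary terms).
Substituting f(x) = x - 9/4, the right-hand side is ∫_0^4 (x - 9/4) v dx + v(4).
Compatibility check (pure Neumann): taking v ≡ 1 ∈ V gives 0 = ∫_0^4 f dx + (1) − (0), i.e. ∫_0^4 f dx must equal u'(0) − u'(4) = -1. Indeed ∫_0^4 (x - 9/4) dx = -1, so the data are compatible. The solution is then unique only up to an additive constant (fix it e.g. by requiring ∫_0^4 u dx = 0).


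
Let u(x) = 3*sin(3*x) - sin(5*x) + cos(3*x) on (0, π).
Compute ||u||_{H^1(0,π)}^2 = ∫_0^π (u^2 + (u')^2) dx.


||u||_{H^1(0,π)}^2 = 63*π

u'(x) = -3*sin(3*x) + 9*cos(3*x) - 5*cos(5*x).
Expand u² and (u')² and integrate term by term on (0, π), using: for integers n ≥ 1, ∫_0^π sin²(nx) dx = ∫_0^π cos²(nx) dx = π/2; for n ≠ n', ∫_0^π sin(nx)sin(n'x) dx = ∫_0^π cos(nx)cos(n'x) dx = 0; and by product-to-sum, ∫_0^π sin(nx)cos(n'x) dx = ½∫_0^π [sin((n+n')x) + sin((n−n')x)] dx, which is 0 when n+n' is even and 2n/(n²−n'²) when n+n' is odd (it need not vanish on (0, π)).
  u² squared terms: (-1)²·∫sin(5x)² dx = 1·π/2 = π/2;  (3)²·∫sin(3x)² dx = 9·π/2 = 9*π/2;  (1)²·∫cos(3x)² dx = 1·π/2 = π/2.
  u² cross terms: 2·(-1)·(3)·∫sin(5x)·sin(3x) dx = -6·(0) = 0;  2·(-1)·(1)·∫sin(5x)·cos(3x) dx = -2·(0) = 0;  2·(3)·(1)·∫sin(3x)·cos(3x) dx = 6·(0) = 0.
  So ∫_0^π u² dx = π/2 + 9*π/2 + π/2 + 0 + 0 + 0 = 11*π/2.
  (u')² squared terms: (-5)²·∫cos(5x)² dx = 25·π/2 = 25*π/2;  (-3)²·∫sin(3x)² dx = 9·π/2 = 9*π/2;  (9)²·∫cos(3x)² dx = 81·π/2 = 81*π/2.
  (u')² cross terms: 2·(-5)·(-3)·∫cos(5x)·sin(3x) dx = 30·(0) = 0;  2·(-5)·(9)·∫cos(5x)·cos(3x) dx = -90·(0) = 0;  2·(-3)·(9)·∫sin(3x)·cos(3x) dx = -54·(0) = 0.
  So ∫_0^π (u')² dx = 25*π/2 + 9*π/2 + 81*π/2 + 0 + 0 + 0 = 115*π/2.
||u||_{H^1}^2 = (11*π/2) + (115*π/2) = 63*π.


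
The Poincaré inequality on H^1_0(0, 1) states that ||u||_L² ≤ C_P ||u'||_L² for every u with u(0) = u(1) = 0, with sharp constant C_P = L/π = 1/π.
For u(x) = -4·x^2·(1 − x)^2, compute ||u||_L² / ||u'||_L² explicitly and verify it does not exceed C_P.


||u||_L² / ||u'||_L² = sqrt(3)/6 < C_P = 1/π.

u(x) = -4·x^2·(1 − x)^2, so u'(x) = 8*x*(x*(1 - x) - (x - 1)^2).
u(x) = -4·x^2·(1 − x)^2 vanishes at x = 0 and x = 1, so u ∈ H^1_0(0, 1). Differentiate via the product rule and integrate the resulting polynomials term by term.
  ∫_0^1 u² dx = ∫_0^1 (16*x^8 - 64*x^7 + 96*x^6 - 64*x^5 + 16*x^4) dx. Term by term:
    ∫_0^1 16*x^8 dx = 16/9;  ∫_0^1 -64*x^7 dx = -8;  ∫_0^1 96*x^6 dx = 96/7;
    ∫_0^1 -64*x^5 dx = -32/3;  ∫_0^1 16*x^4 dx = 16/5.
  Sum: 16/9 − 8 + 96/7 − 32/3 + 16/5 = 8/315.
  ∫_0^1 (u')² dx = ∫_0^1 (256*x^6 - 768*x^5 + 832*x^4 - 384*x^3 + 64*x^2) dx. Term by term:
    ∫_0^1 256*x^6 dx = 256/7;  ∫_0^1 -768*x^5 dx = -128;  ∫_0^1 832*x^4 dx = 832/5;
    ∫_0^1 -384*x^3 dx = -96;  ∫_0^1 64*x^2 dx = 64/3.
  Sum: 256/7 − 128 + 832/5 − 96 + 64/3 = 32/105.
∫_0^1 u² dx = 8/315, so ||u||_L² = 2*sqrt(70)/105.
∫_0^1 (u')² dx = 32/105, so ||u'||_L² = 4*sqrt(210)/105.
Ratio ||u||_L² / ||u'||_L² = sqrt(3)/6.
Sharp Poincaré constant on H^1_0(0, 1) is C_P = L/π = 1/π, achieved by sin(π·x).
A polynomial bump cannot attain the sharp Poincaré constant (only the first sine eigenfunction does), so the ratio is strictly less than C_P, consistent with ||u||_L² ≤ C_P ||u'||_L².


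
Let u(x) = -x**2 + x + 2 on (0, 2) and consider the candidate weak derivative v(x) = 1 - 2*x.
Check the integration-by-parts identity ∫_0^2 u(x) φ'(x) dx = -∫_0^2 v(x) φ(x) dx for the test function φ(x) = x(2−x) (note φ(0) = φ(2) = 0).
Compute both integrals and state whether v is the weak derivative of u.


LHS = 4/3, RHS = 4/3. Yes, v = u' weakly.

u(x) = -x**2 + x + 2, classical derivative u'(x) = 1 - 2*x.
φ(x) = x(2−x), so φ'(x) = 2 - 2*x.
Note φ(0) = φ(2) = 0, so the boundary term u·φ vanishes.
LHS = ∫_0^2 u(x) φ'(x) dx = ∫_0^2 (2*x^3 - 4*x^2 - 2*x + 4) dx. Term by term:
  ∫_0^2 2*x^3 dx = 8;  ∫_0^2 -4*x^2 dx = -32/3;  ∫_0^2 -2*x dx = -4;
  ∫_0^2 4 dx = 8.
Sum: 8 − 32/3 − 4 + 8 = 4/3.
So LHS = 4/3.
∫_0^2 v(x) φ(x) dx = ∫_0^2 (2*x^3 - 5*x^2 + 2*x) dx. Term by term:
  ∫_0^2 2*x^3 dx = 8;  ∫_0^2 -5*x^2 dx = -40/3;  ∫_0^2 2*x dx = 4.
Sum: 8 − 40/3 + 4 = -4/3.
So RHS = -∫_0^2 v(x) φ(x) dx = 4/3.
LHS = RHS, so the identity holds for this test φ.
Moreover u is smooth here and v(x) = u'(x) = 1 - 2*x pointwise, so the identity holds for every test function. Hence v is the weak derivative of u.


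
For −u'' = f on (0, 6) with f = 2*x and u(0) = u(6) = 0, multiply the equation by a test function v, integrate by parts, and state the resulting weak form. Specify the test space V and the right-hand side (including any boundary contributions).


V = H^1_0(0, 6) (so v(0) = v(6) = 0); weak form: ∫_0^6 u'v' dx = ∫_0^6 (2*x) v dx for all v ∈ V.

Multiply both sides by a test function v and integrate from 0 to 6:
  ∫_0^6 −u''(x) v(x) dx = ∫_0^6 f(x) v(x) dx.
Integrate the LHS by parts once:
  ∫_0^6 −u'' v dx = −[u'(x) v(x)]_0^6 + ∫_0^6 u'(x) v'(x) dx.
Thus ∫_0^6 u'(x) v'(x) dx = ∫_0^6 f(x) v(x) dx + [u'(x) v(x)]_0^6.
Choose V so that boundary terms are either known or forced to vanish.
u is Dirichlet: u(0) = u(6) = 0. Let V = H^1_0(0, 6); then v(0) = v(6) = 0, and [u' v]_0^6 = 0.
Weak formulation: find u (satisfying any essential BC) such that ∫_0^6 u'(x) v'(x) dx = ∫_0^6 f v dx for all v ∈ V.
Substituting f(x) = 2*x, the right-hand side is ∫_0^6 (2*x) v dx.


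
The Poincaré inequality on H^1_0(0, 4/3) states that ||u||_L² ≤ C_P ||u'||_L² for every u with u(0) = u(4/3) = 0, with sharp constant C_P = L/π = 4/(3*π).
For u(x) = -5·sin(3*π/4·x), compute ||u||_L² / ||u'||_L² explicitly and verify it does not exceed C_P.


||u||_L² / ||u'||_L² = 4/(3*π) = C_P.

u(x) = -5·sin(3*π/4·x), so u'(x) = -15*π*cos(3*π*x/4)/4.
Writing u(x) = A·sin(kπx/L) with A = -5 and k = 1, use ∫_0^L sin²(kπx/L) dx = L/2 and ∫_0^L cos²(kπx/L) dx = L/2.
u² = 25·sin²(3*π/4·x) and (u')² = 225*π^2/16·cos²(3*π/4·x), and each of sin², cos² integrates to L/2 = 2/3 over (0, 4/3).
∫_0^4/3 u² dx = 50/3, so ||u||_L² = 5*sqrt(6)/3.
∫_0^4/3 (u')² dx = 75*π^2/8, so ||u'||_L² = 5*sqrt(6)*π/4.
Ratio ||u||_L² / ||u'||_L² = 4/(3*π).
Sharp Poincaré constant on H^1_0(0, 4/3) is C_P = L/π = 4/(3*π), achieved by sin(3*π/4·x).
This is the k = 1 eigenfunction (up to amplitude), so the ratio equals the sharp Poincaré constant exactly.


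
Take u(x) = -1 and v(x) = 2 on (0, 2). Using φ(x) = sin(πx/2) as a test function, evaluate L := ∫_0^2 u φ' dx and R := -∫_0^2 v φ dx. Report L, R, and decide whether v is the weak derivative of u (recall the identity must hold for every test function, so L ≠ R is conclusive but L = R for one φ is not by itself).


LHS = 0, RHS = -8/π. No, v is not the weak derivative of u.

u(x) = -1, classical derivative u'(x) = 0.
φ(x) = sin(πx/2), so φ'(x) = π*cos(π*x/2)/2.
Note φ(0) = φ(2) = 0, so the boundary term u·φ vanishes.
LHS = ∫_0^2 u(x) φ'(x) dx = ∫_0^2 (-π*cos(π*x/2)/2) dx. Term by term:
  ∫_0^2 -π*cos(π*x/2)/2 dx = 0.
So LHS = 0.
∫_0^2 v(x) φ(x) dx = ∫_0^2 (2*sin(π*x/2)) dx. Term by term:
  ∫_0^2 2*sin(π*x/2) dx = 8/π.
So RHS = -∫_0^2 v(x) φ(x) dx = -8/π.
LHS − RHS = 8/π ≠ 0, so the identity fails.
(For a valid weak derivative the identity must hold for EVERY test function, in particular this one. The failure shows v is NOT the weak derivative of u.)
Correct weak derivative would be u'(x) = 0.


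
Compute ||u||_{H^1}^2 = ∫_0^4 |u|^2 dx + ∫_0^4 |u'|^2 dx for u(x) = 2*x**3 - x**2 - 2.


||u||_{H^1}^2 = 432176/35

The H^1 norm (squared) on an interval (0, L) is
  ||u||_{H^1}^2 = ∫_0^L u(x)^2 dx + ∫_0^L u'(x)^2 dx.
Compute u'(x) = 6*x**2 - 2*x.
Then u(x)^2 = 4*x**6 - 4*x**5 + x**4 - 8*x**3 + 4*x**2 + 4 and u'(x)^2 = 36*x**4 - 24*x**3 + 4*x**2.
Integrate each monomial from 0 to 4 using ∫_0^4 c·x^n dx = c·4^(n+1)/(n+1):
  ∫_0^4 u(x)^2 dx = ∫_0^4 (4*x^6 - 4*x^5 + x^4 - 8*x^3 + 4*x^2 + 4) dx. Term by term:
    ∫_0^4 4*x^6 dx = 65536/7;  ∫_0^4 -4*x^5 dx = -8192/3;  ∫_0^4 x^4 dx = 1024/5;
    ∫_0^4 -8*x^3 dx = -512;  ∫_0^4 4*x^2 dx = 256/3;  ∫_0^4 4 dx = 16.
  Sum: 65536/7 − 8192/3 + 1024/5 − 512 + 256/3 + 16 = 674704/105.
  ∫_0^4 u'(x)^2 dx = ∫_0^4 (36*x^4 - 24*x^3 + 4*x^2) dx. Term by term:
    ∫_0^4 36*x^4 dx = 36864/5;  ∫_0^4 -24*x^3 dx = -1536;  ∫_0^4 4*x^2 dx = 256/3.
  Sum: 36864/5 − 1536 + 256/3 = 88832/15.
Adding: ||u||_{H^1}^2 = 674704/105 + 88832/15 = 432176/35.


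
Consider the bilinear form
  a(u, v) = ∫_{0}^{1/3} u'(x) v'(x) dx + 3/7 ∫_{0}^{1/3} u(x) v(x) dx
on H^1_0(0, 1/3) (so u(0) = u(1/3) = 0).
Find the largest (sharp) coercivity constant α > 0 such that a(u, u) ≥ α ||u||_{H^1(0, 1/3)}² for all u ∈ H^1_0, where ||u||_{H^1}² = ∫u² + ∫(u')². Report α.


α = 3*(1 + 21*π^2)/(7*(1 + 9*π^2))

Coercivity of a(·,·) on H^1_0(0, 1/3) means a(u, u) ≥ α ||u||_{H^1}² for every u ∈ H^1_0.
The interval has length L = 1/3, and Poincaré/coercivity depend only on L. Here a(u, u) = ∫(u')² + (3/7)·∫u².
Here 0 < c = 3/7 < 1. The condition a(u,u) ≥ α||u||_{H^1}² reads (1−α)∫(u')² ≥ (α−c)∫u². Any admissible α is ≤ 1 (rapidly oscillating u have ∫u²/∫(u')² → 0), and α = 1 would force 0 ≥ (1−c)∫u², impossible since c < 1; so 1−α > 0. By the sharp Poincaré inequality on H^1_0 of an interval of length L, ∫(u')² ≥ (π/L)²∫u² with equality for the first sine mode sin(π(x−x₀)/L) (x₀ the left endpoint), so the inequality holds for all u iff (1−α)(π/L)² ≥ α − c, i.e. α ≤ ((π/L)² + c)/((π/L)² + 1) = (1 + c(L/π)²)/(1 + (L/π)²). With (π/L)² = 9*π^2 and c = 3/7, the largest admissible constant is α = ((π/L)² + c)/((π/L)² + 1).
Simplifying, α = 3*(1 + 21*π^2)/(7*(1 + 9*π^2)).


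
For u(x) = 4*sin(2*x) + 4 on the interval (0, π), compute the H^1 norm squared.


||u||_{H^1(0,π)}^2 = 56*π

u'(x) = 8*cos(2*x).
Expand u² and (u')² and integrate term by term on (0, π), using: for integers n ≥ 1, ∫_0^π sin²(nx) dx = ∫_0^π cos²(nx) dx = π/2; for n ≠ n', ∫_0^π sin(nx)sin(n'x) dx = ∫_0^π cos(nx)cos(n'x) dx = 0; and by product-to-sum, ∫_0^π sin(nx)cos(n'x) dx = ½∫_0^π [sin((n+n')x) + sin((n−n')x)] dx, which is 0 when n+n' is even and 2n/(n²−n'²) when n+n' is odd (it need not vanish on (0, π)). For the constant mode: ∫_0^π 1 dx = π, ∫_0^π cos(nx) dx = 0, ∫_0^π sin(nx) dx = (1−(−1)^n)/n.
  u² squared terms: (4)²·∫1 dx = 16·π = 16*π;  (4)²·∫sin(2x)² dx = 16·π/2 = 8*π.
  u² cross terms: 2·(4)·(4)·∫1·sin(2x) dx = 32·(0) = 0.
  So ∫_0^π u² dx = 16*π + 8*π + 0 = 24*π.
  (u')² squared terms: (8)²·∫cos(2x)² dx = 64·π/2 = 32*π.
  So ∫_0^π (u')² dx = 32*π.
||u||_{H^1}^2 = (24*π) + (32*π) = 56*π.


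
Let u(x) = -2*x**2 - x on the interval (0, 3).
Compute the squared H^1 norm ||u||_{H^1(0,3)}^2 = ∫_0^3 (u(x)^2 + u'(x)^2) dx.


||u||_{H^1}^2 = 2337/5

The H^1 norm (squared) on an interval (0, L) is
  ||u||_{H^1}^2 = ∫_0^L u(x)^2 dx + ∫_0^L u'(x)^2 dx.
Compute u'(x) = -4*x - 1.
Then u(x)^2 = 4*x**4 + 4*x**3 + x**2 and u'(x)^2 = 16*x**2 + 8*x + 1.
Integrate each monomial from 0 to 3 using ∫_0^3 c·x^n dx = c·3^(n+1)/(n+1):
  ∫_0^3 u(x)^2 dx = ∫_0^3 (4*x^4 + 4*x^3 + x^2) dx. Term by term:
    ∫_0^3 4*x^4 dx = 972/5;  ∫_0^3 4*x^3 dx = 81;  ∫_0^3 x^2 dx = 9.
  Sum: 972/5 + 81 + 9 = 1422/5.
  ∫_0^3 u'(x)^2 dx = ∫_0^3 (16*x^2 + 8*x + 1) dx. Term by term:
    ∫_0^3 16*x^2 dx = 144;  ∫_0^3 8*x dx = 36;  ∫_0^3 1 dx = 3.
  Sum: 144 + 36 + 3 = 183.
Adding: ||u||_{H^1}^2 = 1422/5 + 183 = 2337/5.


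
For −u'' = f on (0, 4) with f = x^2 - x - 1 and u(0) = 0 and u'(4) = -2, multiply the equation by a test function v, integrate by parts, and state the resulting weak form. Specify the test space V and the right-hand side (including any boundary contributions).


V = {v ∈ H^1(0, 4) : v(0) = 0} (test functions vanish at x = 0 where u is specified); weak form: ∫_0^4 u'v' dx = ∫_0^4 (x^2 - x - 1) v dx − 2·v(4) for all v ∈ V.

Multiply both sides by a test function v and integrate from 0 to 4:
  ∫_0^4 −u''(x) v(x) dx = ∫_0^4 f(x) v(x) dx.
Integrate the LHS by parts once:
  ∫_0^4 −u'' v dx = −[u'(x) v(x)]_0^4 + ∫_0^4 u'(x) v'(x) dx.
Thus ∫_0^4 u'(x) v'(x) dx = ∫_0^4 f(x) v(x) dx + [u'(x) v(x)]_0^4.
Choose V so that boundary terms are either known or forced to vanish.
Mixed BC: u(0) = 0 (Dirichlet) and u'(4) = -2 (Neumann). Define V = {v ∈ H^1(0, 4) : v(0) = 0}. Then [u' v]_0^4 = u'(4)·v(4) − u'(0)·0 = − 2·v(4).
Weak formulation: find u (satisfying any essential BC) such that ∫_0^4 u'(x) v'(x) dx = ∫_0^4 f v dx − 2·v(4) for all v ∈ V (Dirichlet at 0 absorbed into V; Neumann datum at x = 4 contributes the boundary term).
Substituting f(x) = x^2 - x - 1, the right-hand side is ∫_0^4 (x^2 - x - 1) v dx − 2·v(4).


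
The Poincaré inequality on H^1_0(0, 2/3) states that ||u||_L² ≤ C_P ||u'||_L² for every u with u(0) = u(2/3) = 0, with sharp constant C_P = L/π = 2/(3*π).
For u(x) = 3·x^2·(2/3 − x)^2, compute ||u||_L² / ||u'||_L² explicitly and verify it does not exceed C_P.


||u||_L² / ||u'||_L² = sqrt(3)/9 < C_P = 2/(3*π).

u(x) = 3·x^2·(2/3 − x)^2, so u'(x) = 4*x*(3*x - 2)*(3*x - 1)/3.
u(x) = 3·x^2·(2/3 − x)^2 vanishes at x = 0 and x = 2/3, so u ∈ H^1_0(0, 2/3). Differentiate via the product rule and integrate the resulting polynomials term by term.
  ∫_0^2/3 u² dx = ∫_0^2/3 (9*x^8 - 24*x^7 + 24*x^6 - 32*x^5/3 + 16*x^4/9) dx. Term by term:
    ∫_0^2/3 9*x^8 dx = 512/19683;  ∫_0^2/3 -24*x^7 dx = -256/2187;  ∫_0^2/3 24*x^6 dx = 1024/5103;
    ∫_0^2/3 -32*x^5/3 dx = -1024/6561;  ∫_0^2/3 16*x^4/9 dx = 512/10935.
  Sum: 512/19683 − 256/2187 + 1024/5103 − 1024/6561 + 512/10935 = 256/688905.
  ∫_0^2/3 (u')² dx = ∫_0^2/3 (144*x^6 - 288*x^5 + 208*x^4 - 64*x^3 + 64*x^2/9) dx. Term by term:
    ∫_0^2/3 144*x^6 dx = 2048/1701;  ∫_0^2/3 -288*x^5 dx = -1024/243;  ∫_0^2/3 208*x^4 dx = 6656/1215;
    ∫_0^2/3 -64*x^3 dx = -256/81;  ∫_0^2/3 64*x^2/9 dx = 512/729.
  Sum: 2048/1701 − 1024/243 + 6656/1215 − 256/81 + 512/729 = 256/25515.
∫_0^2/3 u² dx = 256/688905, so ||u||_L² = 16*sqrt(105)/8505.
∫_0^2/3 (u')² dx = 256/25515, so ||u'||_L² = 16*sqrt(35)/945.
Ratio ||u||_L² / ||u'||_L² = sqrt(3)/9.
Sharp Poincaré constant on H^1_0(0, 2/3) is C_P = L/π = 2/(3*π), achieved by sin(3*π/2·x).
A polynomial bump cannot attain the sharp Poincaré constant (only the first sine eigenfunction does), so the ratio is strictly less than C_P, consistent with ||u||_L² ≤ C_P ||u'||_L².


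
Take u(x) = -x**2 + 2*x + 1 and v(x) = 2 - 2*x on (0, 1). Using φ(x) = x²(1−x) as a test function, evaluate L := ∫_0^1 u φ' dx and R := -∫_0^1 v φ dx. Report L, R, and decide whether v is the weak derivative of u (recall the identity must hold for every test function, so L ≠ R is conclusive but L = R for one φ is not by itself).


LHS = -1/15, RHS = -1/15. Yes, v = u' weakly.

u(x) = -x**2 + 2*x + 1, classical derivative u'(x) = 2 - 2*x.
φ(x) = x²(1−x), so φ'(x) = x*(2 - 3*x).
Note φ(0) = φ(1) = 0, so the boundary term u·φ vanishes.
LHS = ∫_0^1 u(x) φ'(x) dx = ∫_0^1 (3*x^4 - 8*x^3 + x^2 + 2*x) dx. Term by term:
  ∫_0^1 3*x^4 dx = 3/5;  ∫_0^1 -8*x^3 dx = -2;  ∫_0^1 x^2 dx = 1/3;
  ∫_0^1 2*x dx = 1.
Sum: 3/5 − 2 + 1/3 + 1 = -1/15.
So LHS = -1/15.
∫_0^1 v(x) φ(x) dx = ∫_0^1 (2*x^4 - 4*x^3 + 2*x^2) dx. Term by term:
  ∫_0^1 2*x^4 dx = 2/5;  ∫_0^1 -4*x^3 dx = -1;  ∫_0^1 2*x^2 dx = 2/3.
Sum: 2/5 − 1 + 2/3 = 1/15.
So RHS = -∫_0^1 v(x) φ(x) dx = -1/15.
LHS = RHS, so the identity holds for this test φ.
Moreover u is smooth here and v(x) = u'(x) = 2 - 2*x pointwise, so the identity holds for every test function. Hence v is the weak derivative of u.


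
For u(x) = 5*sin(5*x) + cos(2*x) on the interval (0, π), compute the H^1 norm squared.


||u||_{H^1(0,π)}^2 = 500/21 + 655*π/2

u'(x) = -2*sin(2*x) + 25*cos(5*x).
Expand u² and (u')² and integrate term by term on (0, π), using: for integers n ≥ 1, ∫_0^π sin²(nx) dx = ∫_0^π cos²(nx) dx = π/2; for n ≠ n', ∫_0^π sin(nx)sin(n'x) dx = ∫_0^π cos(nx)cos(n'x) dx = 0; and by product-to-sum, ∫_0^π sin(nx)cos(n'x) dx = ½∫_0^π [sin((n+n')x) + sin((n−n')x)] dx, which is 0 when n+n' is even and 2n/(n²−n'²) when n+n' is odd (it need not vanish on (0, π)).
  u² squared terms: (5)²·∫sin(5x)² dx = 25·π/2 = 25*π/2;  (1)²·∫cos(2x)² dx = 1·π/2 = π/2.
  u² cross terms: 2·(5)·(1)·∫sin(5x)·cos(2x) dx = 10·(10/21) = 100/21.
  So ∫_0^π u² dx = 25*π/2 + π/2 + 100/21 = 100/21 + 13*π.
  (u')² squared terms: (-2)²·∫sin(2x)² dx = 4·π/2 = 2*π;  (25)²·∫cos(5x)² dx = 625·π/2 = 625*π/2.
  (u')² cross terms: 2·(-2)·(25)·∫sin(2x)·cos(5x) dx = -100·(-4/21) = 400/21.
  So ∫_0^π (u')² dx = 2*π + 625*π/2 + 400/21 = 400/21 + 629*π/2.
||u||_{H^1}^2 = (100/21 + 13*π) + (400/21 + 629*π/2) = 500/21 + 655*π/2.


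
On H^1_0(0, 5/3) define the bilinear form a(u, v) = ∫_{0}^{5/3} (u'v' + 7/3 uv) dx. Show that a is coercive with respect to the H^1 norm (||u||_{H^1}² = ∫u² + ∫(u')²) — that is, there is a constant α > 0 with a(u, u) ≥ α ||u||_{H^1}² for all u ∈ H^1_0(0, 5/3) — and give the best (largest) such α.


α = 1

Coercivity of a(·,·) on H^1_0(0, 5/3) means a(u, u) ≥ α ||u||_{H^1}² for every u ∈ H^1_0.
The interval has length L = 5/3, and Poincaré/coercivity depend only on L. Here a(u, u) = ∫(u')² + (7/3)·∫u².
Here c = 7/3 ≥ 1, so a(u,u) = ∫(u')² + c∫u² ≥ ∫(u')² + ∫u² = ||u||_{H^1}², i.e. α = 1 works. No larger α is possible: a(u,u) ≥ α||u||_{H^1}² means (1−α)∫(u')² ≥ (α−c)∫u², and for the modes u_n = sin(nπ(x−x₀)/L) (x₀ the left endpoint) one has ∫u_n²/∫(u_n')² = (L/(nπ))² → 0, so a(u_n,u_n)/||u_n||_{H^1}² → 1. Hence the optimal constant is α = 1.
Therefore α = 1.


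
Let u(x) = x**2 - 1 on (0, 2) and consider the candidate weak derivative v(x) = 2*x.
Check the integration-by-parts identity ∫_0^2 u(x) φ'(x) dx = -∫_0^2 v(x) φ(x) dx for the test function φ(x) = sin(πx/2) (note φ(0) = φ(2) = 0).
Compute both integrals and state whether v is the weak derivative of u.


LHS = -8/π, RHS = -8/π. Yes, v = u' weakly.

u(x) = x**2 - 1, classical derivative u'(x) = 2*x.
φ(x) = sin(πx/2), so φ'(x) = π*cos(π*x/2)/2.
Note φ(0) = φ(2) = 0, so the boundary term u·φ vanishes.
LHS = ∫_0^2 u(x) φ'(x) dx = ∫_0^2 (π*x^2*cos(π*x/2)/2 - π*cos(π*x/2)/2) dx. Term by term:
  ∫_0^2 -π*cos(π*x/2)/2 dx = 0;  ∫_0^2 π*x^2*cos(π*x/2)/2 dx = -8/π.
Sum: 0 − 8/π = -8/π.
So LHS = -8/π.
∫_0^2 v(x) φ(x) dx = ∫_0^2 (2*x*sin(π*x/2)) dx. Term by term:
  ∫_0^2 2*x*sin(π*x/2) dx = 8/π.
So RHS = -∫_0^2 v(x) φ(x) dx = -8/π.
LHS = RHS, so the identity holds for this test φ.
Moreover u is smooth here and v(x) = u'(x) = 2*x pointwise, so the identity holds for every test function. Hence v is the weak derivative of u.


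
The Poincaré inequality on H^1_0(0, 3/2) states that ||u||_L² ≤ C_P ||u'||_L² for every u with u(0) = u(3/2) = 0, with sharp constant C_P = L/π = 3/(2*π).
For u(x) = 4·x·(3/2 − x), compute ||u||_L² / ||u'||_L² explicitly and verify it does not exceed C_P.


||u||_L² / ||u'||_L² = 3*sqrt(10)/20 < C_P = 3/(2*π).

u(x) = 4·x·(3/2 − x), so u'(x) = 6 - 8*x.
u(x) = 4·x·(3/2 − x) vanishes at x = 0 and x = 3/2, so u ∈ H^1_0(0, 3/2). Differentiate via the product rule and integrate the resulting polynomials term by term.
  ∫_0^3/2 u² dx = ∫_0^3/2 (16*x^4 - 48*x^3 + 36*x^2) dx. Term by term:
    ∫_0^3/2 16*x^4 dx = 243/10;  ∫_0^3/2 -48*x^3 dx = -243/4;  ∫_0^3/2 36*x^2 dx = 81/2.
  Sum: 243/10 − 243/4 + 81/2 = 81/20.
  ∫_0^3/2 (u')² dx = ∫_0^3/2 (64*x^2 - 96*x + 36) dx. Term by term:
    ∫_0^3/2 64*x^2 dx = 72;  ∫_0^3/2 -96*x dx = -108;  ∫_0^3/2 36 dx = 54.
  Sum: 72 − 108 + 54 = 18.
∫_0^3/2 u² dx = 81/20, so ||u||_L² = 9*sqrt(5)/10.
∫_0^3/2 (u')² dx = 18, so ||u'||_L² = 3*sqrt(2).
Ratio ||u||_L² / ||u'||_L² = 3*sqrt(10)/20.
Sharp Poincaré constant on H^1_0(0, 3/2) is C_P = L/π = 3/(2*π), achieved by sin(2*π/3·x).
A polynomial bump cannot attain the sharp Poincaré constant (only the first sine eigenfunction does), so the ratio is strictly less than C_P, consistent with ||u||_L² ≤ C_P ||u'||_L².


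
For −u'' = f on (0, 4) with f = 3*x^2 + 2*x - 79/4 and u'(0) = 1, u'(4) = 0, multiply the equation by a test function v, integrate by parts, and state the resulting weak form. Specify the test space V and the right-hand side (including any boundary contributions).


V = H^1(0, 4) (v unrestricted at boundary; u is determined up to an additive constant); weak form: ∫_0^4 u'v' dx = ∫_0^4 (3*x^2 + 2*x - 79/4) v dx − v(0) for all v ∈ V.

Multiply both sides by a test function v and integrate from 0 to 4:
  ∫_0^4 −u''(x) v(x) dx = ∫_0^4 f(x) v(x) dx.
Integrate the LHS by parts once:
  ∫_0^4 −u'' v dx = −[u'(x) v(x)]_0^4 + ∫_0^4 u'(x) v'(x) dx.
Thus ∫_0^4 u'(x) v'(x) dx = ∫_0^4 f(x) v(x) dx + [u'(x) v(x)]_0^4.
Choose V so that boundary terms are either known or forced to vanish.
u has inhomogeneous Neumann u'(0) = 1, u'(4) = 0. [u' v]_0^4 = (0)·v(4) − (1)·v(0) = − v(0). Take V = H^1(0, 4); boundary term becomes part of RHS.
Weak formulation: find u (satisfying any essential BC) such that ∫_0^4 u'(x) v'(x) dx = ∫_0^4 f v dx − v(0) for all v ∈ V (Neumann data are natural BCs: they enter the RHS as boundary terms).
Substituting f(x) = 3*x^2 + 2*x - 79/4, the right-hand side is ∫_0^4 (3*x^2 + 2*x - 79/4) v dx − v(0).
Compatibility check (pure Neumann): taking v ≡ 1 ∈ V gives 0 = ∫_0^4 f dx + (0) − (1), i.e. ∫_0^4 f dx must equal u'(0) − u'(4) = 1. Indeed ∫_0^4 (3*x^2 + 2*x - 79/4) dx = 1, so the data are compatible. The solution is then unique only up to an additive constant (fix it e.g. by requiring ∫_0^4 u dx = 0).


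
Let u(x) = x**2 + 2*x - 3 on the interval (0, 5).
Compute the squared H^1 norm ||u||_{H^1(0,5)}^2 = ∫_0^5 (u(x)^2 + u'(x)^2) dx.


||u||_{H^1}^2 = 4045/3

The H^1 norm (squared) on an interval (0, L) is
  ||u||_{H^1}^2 = ∫_0^L u(x)^2 dx + ∫_0^L u'(x)^2 dx.
Compute u'(x) = 2*x + 2.
Then u(x)^2 = x**4 + 4*x**3 - 2*x**2 - 12*x + 9 and u'(x)^2 = 4*x**2 + 8*x + 4.
Integrate each monomial from 0 to 5 using ∫_0^5 c·x^n dx = c·5^(n+1)/(n+1):
  ∫_0^5 u(x)^2 dx = ∫_0^5 (x^4 + 4*x^3 - 2*x^2 - 12*x + 9) dx. Term by term:
    ∫_0^5 x^4 dx = 625;  ∫_0^5 4*x^3 dx = 625;  ∫_0^5 -2*x^2 dx = -250/3;
    ∫_0^5 -12*x dx = -150;  ∫_0^5 9 dx = 45.
  Sum: 625 + 625 − 250/3 − 150 + 45 = 3185/3.
  ∫_0^5 u'(x)^2 dx = ∫_0^5 (4*x^2 + 8*x + 4) dx. Term by term:
    ∫_0^5 4*x^2 dx = 500/3;  ∫_0^5 8*x dx = 100;  ∫_0^5 4 dx = 20.
  Sum: 500/3 + 100 + 20 = 860/3.
Adding: ||u||_{H^1}^2 = 3185/3 + 860/3 = 4045/3.


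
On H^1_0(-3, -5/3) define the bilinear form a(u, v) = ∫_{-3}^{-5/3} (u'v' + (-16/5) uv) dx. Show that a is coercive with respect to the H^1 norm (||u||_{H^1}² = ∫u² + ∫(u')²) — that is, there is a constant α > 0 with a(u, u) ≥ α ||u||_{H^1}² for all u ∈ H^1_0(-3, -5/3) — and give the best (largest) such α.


α = (-256 + 45*π^2)/(5*(16 + 9*π^2))

Coercivity of a(·,·) on H^1_0(-3, -5/3) means a(u, u) ≥ α ||u||_{H^1}² for every u ∈ H^1_0.
The interval has length L = 4/3, and Poincaré/coercivity depend only on L. Here a(u, u) = ∫(u')² + (-16/5)·∫u².
Here c = -16/5 < 0 with |c| < (π/L)² = 9*π^2/16, so coercivity still holds. The condition a(u,u) ≥ α||u||_{H^1}² reads (1−α)∫(u')² ≥ (α−c)∫u². Any admissible α is ≤ 1 (rapidly oscillating u have ∫u²/∫(u')² → 0), and α = 1 would force 0 ≥ (1−c)∫u², impossible since c < 1; so 1−α > 0. By the sharp Poincaré inequality on H^1_0 of an interval of length L, ∫(u')² ≥ (π/L)²∫u² with equality for the first sine mode sin(π(x−x₀)/L) (x₀ the left endpoint), so the inequality holds for all u iff (1−α)(π/L)² ≥ α − c, i.e. α ≤ ((π/L)² + c)/((π/L)² + 1) = (1 + c(L/π)²)/(1 + (L/π)²). (Direct route, valid since c ≤ 0: Poincaré gives c∫u² ≥ c(L/π)²∫(u')², so a(u,u) ≥ (1 + c(L/π)²)∫(u')², while ||u||_{H^1}² ≤ (1 + (L/π)²)∫(u')²; dividing yields the same α.) With (π/L)² = 9*π^2/16 and c = -16/5, the largest admissible constant is α = ((π/L)² + c)/((π/L)² + 1).
Simplifying, α = (-256 + 45*π^2)/(5*(16 + 9*π^2)).


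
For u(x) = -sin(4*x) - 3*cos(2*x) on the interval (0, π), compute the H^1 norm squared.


||u||_{H^1(0,π)}^2 = 31*π

u'(x) = 6*sin(2*x) - 4*cos(4*x).
Expand u² and (u')² and integrate term by term on (0, π), using: for integers n ≥ 1, ∫_0^π sin²(nx) dx = ∫_0^π cos²(nx) dx = π/2; for n ≠ n', ∫_0^π sin(nx)sin(n'x) dx = ∫_0^π cos(nx)cos(n'x) dx = 0; and by product-to-sum, ∫_0^π sin(nx)cos(n'x) dx = ½∫_0^π [sin((n+n')x) + sin((n−n')x)] dx, which is 0 when n+n' is even and 2n/(n²−n'²) when n+n' is odd (it need not vanish on (0, π)).
  u² squared terms: (-1)²·∫sin(4x)² dx = 1·π/2 = π/2;  (-3)²·∫cos(2x)² dx = 9·π/2 = 9*π/2.
  u² cross terms: 2·(-1)·(-3)·∫sin(4x)·cos(2x) dx = 6·(0) = 0.
  So ∫_0^π u² dx = π/2 + 9*π/2 + 0 = 5*π.
  (u')² squared terms: (-4)²·∫cos(4x)² dx = 16·π/2 = 8*π;  (6)²·∫sin(2x)² dx = 36·π/2 = 18*π.
  (u')² cross terms: 2·(-4)·(6)·∫cos(4x)·sin(2x) dx = -48·(0) = 0.
  So ∫_0^π (u')² dx = 8*π + 18*π + 0 = 26*π.
||u||_{H^1}^2 = (5*π) + (26*π) = 31*π.


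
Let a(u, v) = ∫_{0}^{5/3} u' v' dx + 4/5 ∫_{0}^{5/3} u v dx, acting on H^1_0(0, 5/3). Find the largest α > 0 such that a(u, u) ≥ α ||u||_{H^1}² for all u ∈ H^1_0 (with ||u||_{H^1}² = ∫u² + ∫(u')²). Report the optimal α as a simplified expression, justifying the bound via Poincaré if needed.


α = (20 + 9*π^2)/(25 + 9*π^2)

Coercivity of a(·,·) on H^1_0(0, 5/3) means a(u, u) ≥ α ||u||_{H^1}² for every u ∈ H^1_0.
The interval has length L = 5/3, and Poincaré/coercivity depend only on L. Here a(u, u) = ∫(u')² + (4/5)·∫u².
Here 0 < c = 4/5 < 1. The condition a(u,u) ≥ α||u||_{H^1}² reads (1−α)∫(u')² ≥ (α−c)∫u². Any admissible α is ≤ 1 (rapidly oscillating u have ∫u²/∫(u')² → 0), and α = 1 would force 0 ≥ (1−c)∫u², impossible since c < 1; so 1−α > 0. By the sharp Poincaré inequality on H^1_0 of an interval of length L, ∫(u')² ≥ (π/L)²∫u² with equality for the first sine mode sin(π(x−x₀)/L) (x₀ the left endpoint), so the inequality holds for all u iff (1−α)(π/L)² ≥ α − c, i.e. α ≤ ((π/L)² + c)/((π/L)² + 1) = (1 + c(L/π)²)/(1 + (L/π)²). With (π/L)² = 9*π^2/25 and c = 4/5, the largest admissible constant is α = ((π/L)² + c)/((π/L)² + 1).
Simplifying, α = (20 + 9*π^2)/(25 + 9*π^2).


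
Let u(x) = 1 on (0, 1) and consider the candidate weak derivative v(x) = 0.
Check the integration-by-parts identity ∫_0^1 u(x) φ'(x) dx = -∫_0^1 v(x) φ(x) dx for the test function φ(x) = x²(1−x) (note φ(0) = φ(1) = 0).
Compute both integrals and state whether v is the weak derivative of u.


LHS = 0, RHS = 0. Yes, v = u' weakly.

u(x) = 1, classical derivative u'(x) = 0.
φ(x) = x²(1−x), so φ'(x) = x*(2 - 3*x).
Note φ(0) = φ(1) = 0, so the boundary term u·φ vanishes.
LHS = ∫_0^1 u(x) φ'(x) dx = ∫_0^1 (-3*x^2 + 2*x) dx. Term by term:
  ∫_0^1 -3*x^2 dx = -1;  ∫_0^1 2*x dx = 1.
Sum: -1 + 1 = 0.
So LHS = 0.
∫_0^1 v(x) φ(x) dx = ∫_0^1 (0) dx. Term by term:
  ∫_0^1 0 dx = 0.
So RHS = -∫_0^1 v(x) φ(x) dx = 0.
LHS = RHS, so the identity holds for this test φ.
Moreover u is smooth here and v(x) = u'(x) = 0 pointwise, so the identity holds for every test function. Hence v is the weak derivative of u.
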